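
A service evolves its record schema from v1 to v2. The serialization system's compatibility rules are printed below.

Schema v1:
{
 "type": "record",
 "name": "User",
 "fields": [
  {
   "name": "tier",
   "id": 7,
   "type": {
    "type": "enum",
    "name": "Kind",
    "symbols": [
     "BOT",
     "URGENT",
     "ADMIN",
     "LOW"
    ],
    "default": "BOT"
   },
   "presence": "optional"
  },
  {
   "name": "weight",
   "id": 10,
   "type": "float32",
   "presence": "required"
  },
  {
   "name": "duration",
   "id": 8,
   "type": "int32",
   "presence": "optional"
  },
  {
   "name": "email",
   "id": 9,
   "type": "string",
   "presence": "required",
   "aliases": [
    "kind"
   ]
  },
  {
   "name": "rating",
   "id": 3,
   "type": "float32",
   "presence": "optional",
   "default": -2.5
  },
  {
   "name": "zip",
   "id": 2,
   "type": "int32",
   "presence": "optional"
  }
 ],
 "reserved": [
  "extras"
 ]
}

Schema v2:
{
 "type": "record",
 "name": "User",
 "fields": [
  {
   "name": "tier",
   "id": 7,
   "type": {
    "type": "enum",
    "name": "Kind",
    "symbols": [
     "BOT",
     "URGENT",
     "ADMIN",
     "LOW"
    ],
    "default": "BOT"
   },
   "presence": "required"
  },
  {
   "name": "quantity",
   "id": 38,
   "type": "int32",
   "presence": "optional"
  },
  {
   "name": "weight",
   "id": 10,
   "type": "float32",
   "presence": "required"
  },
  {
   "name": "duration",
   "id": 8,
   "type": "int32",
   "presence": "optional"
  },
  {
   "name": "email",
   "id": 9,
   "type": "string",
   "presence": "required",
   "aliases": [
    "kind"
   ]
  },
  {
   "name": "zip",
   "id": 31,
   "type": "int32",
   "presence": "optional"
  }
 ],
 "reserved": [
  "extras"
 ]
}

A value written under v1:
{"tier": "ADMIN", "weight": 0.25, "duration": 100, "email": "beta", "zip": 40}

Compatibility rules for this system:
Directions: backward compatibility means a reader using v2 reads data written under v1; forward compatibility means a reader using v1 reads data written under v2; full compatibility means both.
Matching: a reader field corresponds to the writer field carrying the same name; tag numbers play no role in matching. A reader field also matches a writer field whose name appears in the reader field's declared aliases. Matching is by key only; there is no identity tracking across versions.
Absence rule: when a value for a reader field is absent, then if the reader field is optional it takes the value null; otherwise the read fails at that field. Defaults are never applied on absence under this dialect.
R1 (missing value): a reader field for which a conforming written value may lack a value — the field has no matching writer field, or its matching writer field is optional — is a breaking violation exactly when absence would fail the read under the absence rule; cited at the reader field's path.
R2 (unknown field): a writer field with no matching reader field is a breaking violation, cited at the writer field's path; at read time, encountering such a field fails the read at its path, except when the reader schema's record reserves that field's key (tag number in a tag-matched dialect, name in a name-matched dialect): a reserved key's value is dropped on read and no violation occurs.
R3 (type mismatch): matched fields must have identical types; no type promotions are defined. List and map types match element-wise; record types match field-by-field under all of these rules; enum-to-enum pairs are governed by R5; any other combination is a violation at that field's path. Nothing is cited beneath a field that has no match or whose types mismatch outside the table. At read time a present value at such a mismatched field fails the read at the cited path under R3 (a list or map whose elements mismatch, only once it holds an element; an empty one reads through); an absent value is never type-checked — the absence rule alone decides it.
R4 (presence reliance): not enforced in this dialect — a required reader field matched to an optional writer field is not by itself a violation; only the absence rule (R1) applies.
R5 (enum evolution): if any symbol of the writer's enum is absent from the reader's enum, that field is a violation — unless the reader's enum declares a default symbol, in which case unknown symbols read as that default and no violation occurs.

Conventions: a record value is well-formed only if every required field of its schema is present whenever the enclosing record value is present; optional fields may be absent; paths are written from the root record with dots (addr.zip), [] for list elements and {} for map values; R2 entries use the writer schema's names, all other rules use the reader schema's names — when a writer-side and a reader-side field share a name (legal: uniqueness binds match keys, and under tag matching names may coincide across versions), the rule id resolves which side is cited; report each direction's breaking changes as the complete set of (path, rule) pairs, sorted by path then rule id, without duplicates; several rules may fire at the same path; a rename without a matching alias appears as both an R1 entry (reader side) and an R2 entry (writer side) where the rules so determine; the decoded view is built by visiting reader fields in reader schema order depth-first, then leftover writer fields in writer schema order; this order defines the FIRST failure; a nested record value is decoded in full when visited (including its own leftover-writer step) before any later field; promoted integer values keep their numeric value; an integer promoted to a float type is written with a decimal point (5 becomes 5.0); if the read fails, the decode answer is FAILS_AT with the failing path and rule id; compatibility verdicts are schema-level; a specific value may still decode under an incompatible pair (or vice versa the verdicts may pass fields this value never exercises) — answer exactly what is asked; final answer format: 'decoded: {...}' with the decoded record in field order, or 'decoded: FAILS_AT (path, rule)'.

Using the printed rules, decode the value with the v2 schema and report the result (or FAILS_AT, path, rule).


in User below, arrows point writer -> reader
decoding the User value with the v2 reader:
  tier := "ADMIN"
  quantity := null (absent, optional -> null)
  weight := 0.25
  duration := 100
  email := "beta"
  zip := 40
  => decoded: {"tier": "ADMIN", "quantity": null, "weight": 0.25, "duration": 100, "email": "beta", "zip": 40}
checking off the User differences that do not matter here:
  field zip in record User: tag 2 changed to 31 -> fires no rule on User under this dialect and leaves the result unchanged
  field tier in record User: optional changed to required -> shifts the User verdicts, not this decode

decoded: {"tier": "ADMIN", "quantity": null, "weight": 0.25, "duration": 100, "email": "beta", "zip": 40}


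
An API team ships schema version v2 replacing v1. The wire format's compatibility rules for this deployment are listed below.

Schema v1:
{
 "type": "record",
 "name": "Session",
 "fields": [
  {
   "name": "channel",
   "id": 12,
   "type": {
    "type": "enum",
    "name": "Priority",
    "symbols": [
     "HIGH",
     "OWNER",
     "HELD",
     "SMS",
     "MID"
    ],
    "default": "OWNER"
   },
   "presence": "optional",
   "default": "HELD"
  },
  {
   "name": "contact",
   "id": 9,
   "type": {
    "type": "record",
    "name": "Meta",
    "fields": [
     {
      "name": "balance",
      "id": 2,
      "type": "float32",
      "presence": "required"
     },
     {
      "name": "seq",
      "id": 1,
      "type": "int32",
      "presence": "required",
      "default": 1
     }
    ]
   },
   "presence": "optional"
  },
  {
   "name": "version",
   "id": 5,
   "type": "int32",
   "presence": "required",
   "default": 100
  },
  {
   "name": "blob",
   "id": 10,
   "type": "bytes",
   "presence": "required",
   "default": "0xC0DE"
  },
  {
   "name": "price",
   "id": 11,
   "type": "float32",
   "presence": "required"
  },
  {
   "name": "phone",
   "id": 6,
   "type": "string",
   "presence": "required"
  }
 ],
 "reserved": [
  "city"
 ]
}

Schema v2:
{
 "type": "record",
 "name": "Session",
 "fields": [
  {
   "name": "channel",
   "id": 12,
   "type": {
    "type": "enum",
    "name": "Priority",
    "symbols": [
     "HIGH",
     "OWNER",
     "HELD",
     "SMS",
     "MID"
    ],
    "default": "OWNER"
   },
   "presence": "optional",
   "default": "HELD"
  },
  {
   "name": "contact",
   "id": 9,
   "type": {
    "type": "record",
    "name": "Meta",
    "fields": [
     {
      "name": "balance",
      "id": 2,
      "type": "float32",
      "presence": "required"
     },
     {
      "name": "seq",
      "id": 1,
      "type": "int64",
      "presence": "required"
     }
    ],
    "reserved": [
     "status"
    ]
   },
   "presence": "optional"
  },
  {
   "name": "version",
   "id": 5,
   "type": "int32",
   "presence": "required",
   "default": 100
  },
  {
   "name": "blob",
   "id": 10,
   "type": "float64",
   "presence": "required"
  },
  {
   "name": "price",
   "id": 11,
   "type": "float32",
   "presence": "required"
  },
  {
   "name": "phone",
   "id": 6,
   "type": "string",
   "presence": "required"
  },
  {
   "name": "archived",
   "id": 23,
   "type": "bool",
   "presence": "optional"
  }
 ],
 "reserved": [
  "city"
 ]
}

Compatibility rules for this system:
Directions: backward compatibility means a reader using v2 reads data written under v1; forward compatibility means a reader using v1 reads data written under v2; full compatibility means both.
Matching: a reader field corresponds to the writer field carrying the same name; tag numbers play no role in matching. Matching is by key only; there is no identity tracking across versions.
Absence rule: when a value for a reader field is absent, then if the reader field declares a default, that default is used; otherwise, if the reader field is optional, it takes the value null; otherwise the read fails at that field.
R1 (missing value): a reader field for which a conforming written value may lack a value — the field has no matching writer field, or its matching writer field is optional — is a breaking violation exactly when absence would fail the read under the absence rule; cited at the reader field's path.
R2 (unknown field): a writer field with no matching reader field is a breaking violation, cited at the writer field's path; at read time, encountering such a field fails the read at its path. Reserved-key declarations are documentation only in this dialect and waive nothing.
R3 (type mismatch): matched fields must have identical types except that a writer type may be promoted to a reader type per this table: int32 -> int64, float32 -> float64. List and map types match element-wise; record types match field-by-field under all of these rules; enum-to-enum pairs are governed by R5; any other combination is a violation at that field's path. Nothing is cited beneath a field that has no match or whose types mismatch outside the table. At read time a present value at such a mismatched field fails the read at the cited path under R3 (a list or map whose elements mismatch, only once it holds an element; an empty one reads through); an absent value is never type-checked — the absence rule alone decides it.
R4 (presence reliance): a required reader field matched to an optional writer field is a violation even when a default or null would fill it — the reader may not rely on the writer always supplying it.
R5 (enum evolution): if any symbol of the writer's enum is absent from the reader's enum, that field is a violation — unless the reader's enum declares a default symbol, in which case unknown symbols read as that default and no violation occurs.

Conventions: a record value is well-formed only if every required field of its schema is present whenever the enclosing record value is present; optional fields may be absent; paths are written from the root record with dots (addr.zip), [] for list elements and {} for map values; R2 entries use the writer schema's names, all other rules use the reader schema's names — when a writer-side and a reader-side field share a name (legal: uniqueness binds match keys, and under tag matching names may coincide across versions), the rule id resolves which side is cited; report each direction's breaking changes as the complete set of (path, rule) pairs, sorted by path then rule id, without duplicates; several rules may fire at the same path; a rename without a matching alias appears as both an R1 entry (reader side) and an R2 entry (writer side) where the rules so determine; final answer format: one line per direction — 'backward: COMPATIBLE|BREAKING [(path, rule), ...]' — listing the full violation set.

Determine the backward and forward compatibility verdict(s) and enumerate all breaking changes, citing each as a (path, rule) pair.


backward: BREAKING [(blob, R3)]; forward: BREAKING [(archived, R2), (blob, R3), (contact.seq, R3)]

arrows below run writer -> reader for Session
backward for Session (reader v2, writer v1):
  writer optional, Priority -> Priority: reader channel maps from writer channel
  writer optional, Meta -> Meta: reader contact maps from writer contact
  writer required, int32 -> int32: reader version maps from writer version
  writer required, bytes -> float64: reader blob maps from writer blob
  writer required, float32 -> float32: reader price maps from writer price
  writer required, string -> string: reader phone maps from writer phone
  archived: no writer-side match
  writer required, float32 -> float32: reader contact.balance maps from writer contact.balance
  writer required, int32 -> int64: reader contact.seq maps from writer contact.seq
  breaking: (blob, R3)
  backward on Session therefore BREAKING (1)
forward for Session (reader v1, writer v2):
  writer optional, Priority -> Priority: reader channel maps from writer channel
  writer optional, Meta -> Meta: reader contact maps from writer contact
  writer required, int32 -> int32: reader version maps from writer version
  writer required, float64 -> bytes: reader blob maps from writer blob
  writer required, float32 -> float32: reader price maps from writer price
  writer required, string -> string: reader phone maps from writer phone
  writer field archived has no reader counterpart
  writer required, float32 -> float32: reader contact.balance maps from writer contact.balance
  writer required, int64 -> int32: reader contact.seq maps from writer contact.seq
  breaking: (archived, R2)
  breaking: (blob, R3)
  breaking: (contact.seq, R3)
  forward on Session therefore BREAKING (3)


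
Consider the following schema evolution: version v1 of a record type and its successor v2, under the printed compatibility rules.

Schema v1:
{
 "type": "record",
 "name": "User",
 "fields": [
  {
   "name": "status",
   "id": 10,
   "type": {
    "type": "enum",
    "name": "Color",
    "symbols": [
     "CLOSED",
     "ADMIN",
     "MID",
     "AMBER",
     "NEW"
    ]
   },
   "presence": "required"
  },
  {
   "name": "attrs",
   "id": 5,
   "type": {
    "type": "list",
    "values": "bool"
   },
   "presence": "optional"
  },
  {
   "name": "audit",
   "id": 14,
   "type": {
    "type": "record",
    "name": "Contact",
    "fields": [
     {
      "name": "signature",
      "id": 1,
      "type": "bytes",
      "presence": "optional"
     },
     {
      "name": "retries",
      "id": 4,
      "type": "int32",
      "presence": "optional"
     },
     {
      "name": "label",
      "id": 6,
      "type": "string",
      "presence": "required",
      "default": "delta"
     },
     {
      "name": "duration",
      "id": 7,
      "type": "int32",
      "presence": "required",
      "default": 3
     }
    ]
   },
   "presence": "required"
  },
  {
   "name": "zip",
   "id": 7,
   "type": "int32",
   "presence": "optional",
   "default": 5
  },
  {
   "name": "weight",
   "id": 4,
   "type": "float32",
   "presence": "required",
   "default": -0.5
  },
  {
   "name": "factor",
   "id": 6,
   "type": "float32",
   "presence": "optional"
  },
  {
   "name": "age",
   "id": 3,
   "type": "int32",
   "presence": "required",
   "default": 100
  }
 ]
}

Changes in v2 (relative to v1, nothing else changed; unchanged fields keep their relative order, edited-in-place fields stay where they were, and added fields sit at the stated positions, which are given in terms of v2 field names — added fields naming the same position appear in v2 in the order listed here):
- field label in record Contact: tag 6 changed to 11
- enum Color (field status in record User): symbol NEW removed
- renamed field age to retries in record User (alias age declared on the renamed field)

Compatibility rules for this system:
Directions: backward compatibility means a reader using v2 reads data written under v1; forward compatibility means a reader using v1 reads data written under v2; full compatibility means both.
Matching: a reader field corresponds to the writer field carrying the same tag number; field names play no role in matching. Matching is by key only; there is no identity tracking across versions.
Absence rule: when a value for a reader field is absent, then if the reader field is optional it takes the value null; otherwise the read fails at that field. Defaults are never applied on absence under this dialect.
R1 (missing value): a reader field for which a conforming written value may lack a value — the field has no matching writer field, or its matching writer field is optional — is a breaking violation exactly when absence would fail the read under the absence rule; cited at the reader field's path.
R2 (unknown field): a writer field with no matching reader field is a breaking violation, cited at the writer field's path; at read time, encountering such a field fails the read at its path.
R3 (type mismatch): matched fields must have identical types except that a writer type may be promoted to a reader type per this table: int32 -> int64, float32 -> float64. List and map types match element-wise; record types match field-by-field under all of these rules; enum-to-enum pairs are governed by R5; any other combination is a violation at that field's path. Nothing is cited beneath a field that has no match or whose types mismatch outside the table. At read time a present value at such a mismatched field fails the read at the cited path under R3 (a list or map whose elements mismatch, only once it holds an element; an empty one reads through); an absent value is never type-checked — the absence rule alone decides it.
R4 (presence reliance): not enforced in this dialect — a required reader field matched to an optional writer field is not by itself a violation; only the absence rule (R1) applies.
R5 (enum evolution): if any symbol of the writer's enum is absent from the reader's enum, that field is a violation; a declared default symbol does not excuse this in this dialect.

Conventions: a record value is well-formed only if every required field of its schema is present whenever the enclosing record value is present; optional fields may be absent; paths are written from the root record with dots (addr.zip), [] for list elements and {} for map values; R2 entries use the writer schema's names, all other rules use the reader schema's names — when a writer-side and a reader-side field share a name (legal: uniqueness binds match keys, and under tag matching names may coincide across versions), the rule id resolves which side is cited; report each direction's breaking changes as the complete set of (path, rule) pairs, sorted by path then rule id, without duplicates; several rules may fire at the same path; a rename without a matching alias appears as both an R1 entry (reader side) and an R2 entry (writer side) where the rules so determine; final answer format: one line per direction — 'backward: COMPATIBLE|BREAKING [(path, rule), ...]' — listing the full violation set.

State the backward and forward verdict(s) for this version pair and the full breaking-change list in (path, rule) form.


the writer's type comes first in each User pair
backward pass over User, reader schema v2, writer schema v1:
  Color -> Color, writer required: status aligns to status
  list<bool> -> list<bool>, writer optional: attrs aligns to attrs
  Contact -> Contact, writer required: audit aligns to audit
  int32 -> int32, writer optional: zip aligns to zip
  float32 -> float32, writer required: weight aligns to weight
  float32 -> float32, writer optional: factor aligns to factor
  int32 -> int32, writer required: retries aligns to age
  bytes -> bytes, writer optional: audit.signature aligns to audit.signature
  int32 -> int32, writer optional: audit.retries aligns to audit.retries
  audit.label: no writer-side match
  int32 -> int32, writer required: audit.duration aligns to audit.duration
  writer audit.label: unknown to reader
  rule R1 violated at audit.label
  rule R2 violated at audit.label
  rule R5 violated at status
  => backward: BREAKING (3)
forward pass over User, reader schema v1, writer schema v2:
  Color -> Color, writer required: status aligns to status
  list<bool> -> list<bool>, writer optional: attrs aligns to attrs
  Contact -> Contact, writer required: audit aligns to audit
  int32 -> int32, writer optional: zip aligns to zip
  float32 -> float32, writer required: weight aligns to weight
  float32 -> float32, writer optional: factor aligns to factor
  int32 -> int32, writer required: age aligns to retries
  bytes -> bytes, writer optional: audit.signature aligns to audit.signature
  int32 -> int32, writer optional: audit.retries aligns to audit.retries
  audit.label: no writer-side match
  int32 -> int32, writer required: audit.duration aligns to audit.duration
  writer audit.label: unknown to reader
  rule R1 violated at audit.label
  rule R2 violated at audit.label
  => forward: BREAKING (2)

backward: BREAKING [(audit.label, R1), (audit.label, R2), (status, R5)]; forward: BREAKING [(audit.label, R1), (audit.label, R2)]


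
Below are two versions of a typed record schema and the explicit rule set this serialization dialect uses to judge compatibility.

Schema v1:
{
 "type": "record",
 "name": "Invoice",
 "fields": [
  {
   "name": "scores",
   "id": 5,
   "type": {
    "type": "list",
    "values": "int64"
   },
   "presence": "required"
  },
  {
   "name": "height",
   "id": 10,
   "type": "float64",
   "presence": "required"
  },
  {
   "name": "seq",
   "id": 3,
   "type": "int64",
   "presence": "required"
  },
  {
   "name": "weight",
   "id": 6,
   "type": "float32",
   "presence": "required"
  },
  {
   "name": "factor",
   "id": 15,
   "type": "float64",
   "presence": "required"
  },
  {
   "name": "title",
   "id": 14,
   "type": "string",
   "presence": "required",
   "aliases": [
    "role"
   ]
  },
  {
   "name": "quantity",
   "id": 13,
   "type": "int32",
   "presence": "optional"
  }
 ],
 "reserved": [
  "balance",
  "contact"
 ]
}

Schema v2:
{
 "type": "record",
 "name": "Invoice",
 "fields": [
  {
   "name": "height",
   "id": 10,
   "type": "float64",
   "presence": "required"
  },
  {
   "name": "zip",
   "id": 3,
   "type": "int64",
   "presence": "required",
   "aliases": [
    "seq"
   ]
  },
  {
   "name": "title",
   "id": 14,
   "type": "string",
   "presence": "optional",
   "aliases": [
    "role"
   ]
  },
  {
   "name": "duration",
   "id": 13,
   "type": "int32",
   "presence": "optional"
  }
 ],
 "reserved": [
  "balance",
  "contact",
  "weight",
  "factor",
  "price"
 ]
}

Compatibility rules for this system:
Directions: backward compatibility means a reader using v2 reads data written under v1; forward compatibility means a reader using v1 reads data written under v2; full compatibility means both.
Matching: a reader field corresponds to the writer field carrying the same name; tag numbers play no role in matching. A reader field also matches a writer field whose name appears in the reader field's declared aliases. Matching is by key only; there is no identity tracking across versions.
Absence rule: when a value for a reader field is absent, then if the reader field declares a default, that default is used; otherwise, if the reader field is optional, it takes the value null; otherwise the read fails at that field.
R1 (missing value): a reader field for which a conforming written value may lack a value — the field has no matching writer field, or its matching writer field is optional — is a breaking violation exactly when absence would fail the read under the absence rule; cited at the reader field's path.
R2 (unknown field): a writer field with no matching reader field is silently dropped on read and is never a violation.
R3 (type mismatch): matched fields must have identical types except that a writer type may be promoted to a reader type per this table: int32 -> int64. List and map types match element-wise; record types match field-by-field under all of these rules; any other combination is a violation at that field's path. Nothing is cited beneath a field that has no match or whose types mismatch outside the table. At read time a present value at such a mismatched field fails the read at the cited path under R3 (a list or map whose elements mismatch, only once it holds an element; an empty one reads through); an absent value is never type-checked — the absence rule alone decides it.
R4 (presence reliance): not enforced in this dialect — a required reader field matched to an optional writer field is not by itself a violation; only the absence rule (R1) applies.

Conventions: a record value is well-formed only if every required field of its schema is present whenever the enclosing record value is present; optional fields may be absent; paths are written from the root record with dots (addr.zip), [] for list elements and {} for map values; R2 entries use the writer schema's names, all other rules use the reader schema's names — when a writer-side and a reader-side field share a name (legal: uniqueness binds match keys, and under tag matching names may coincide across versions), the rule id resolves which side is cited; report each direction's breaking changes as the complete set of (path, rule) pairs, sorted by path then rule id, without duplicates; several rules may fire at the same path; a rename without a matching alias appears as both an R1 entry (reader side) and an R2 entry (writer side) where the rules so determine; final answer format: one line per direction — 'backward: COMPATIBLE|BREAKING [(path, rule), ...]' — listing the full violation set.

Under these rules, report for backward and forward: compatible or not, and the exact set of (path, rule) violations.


backward: COMPATIBLE []; forward: BREAKING [(factor, R1), (scores, R1), (seq, R1), (title, R1), (weight, R1)]

each type pair in Invoice: writer, then reader
backward on Invoice — v2 reading data written by v1:
  height: paired with writer height (float64 -> float64; writer required)
  zip: paired with writer seq (int64 -> int64; writer required)
  title: paired with writer title (string -> string; writer required)
  duration: no writer match
  scores (writer side), unknown to reader
  weight (writer side), unknown to reader
  factor (writer side), unknown to reader
  quantity (writer side), unknown to reader
  => backward verdict for Invoice: COMPATIBLE, no violations
forward on Invoice — v1 reading data written by v2:
  scores: no writer match
  height: paired with writer height (float64 -> float64; writer required)
  seq: no writer match
  weight: no writer match
  factor: no writer match
  title: paired with writer title (string -> string; writer optional)
  quantity: no writer match
  zip (writer side), unknown to reader
  duration (writer side), unknown to reader
  violation R1 at factor
  violation R1 at scores
  violation R1 at seq
  violation R1 at title
  violation R1 at weight
  => forward: BREAKING (5)


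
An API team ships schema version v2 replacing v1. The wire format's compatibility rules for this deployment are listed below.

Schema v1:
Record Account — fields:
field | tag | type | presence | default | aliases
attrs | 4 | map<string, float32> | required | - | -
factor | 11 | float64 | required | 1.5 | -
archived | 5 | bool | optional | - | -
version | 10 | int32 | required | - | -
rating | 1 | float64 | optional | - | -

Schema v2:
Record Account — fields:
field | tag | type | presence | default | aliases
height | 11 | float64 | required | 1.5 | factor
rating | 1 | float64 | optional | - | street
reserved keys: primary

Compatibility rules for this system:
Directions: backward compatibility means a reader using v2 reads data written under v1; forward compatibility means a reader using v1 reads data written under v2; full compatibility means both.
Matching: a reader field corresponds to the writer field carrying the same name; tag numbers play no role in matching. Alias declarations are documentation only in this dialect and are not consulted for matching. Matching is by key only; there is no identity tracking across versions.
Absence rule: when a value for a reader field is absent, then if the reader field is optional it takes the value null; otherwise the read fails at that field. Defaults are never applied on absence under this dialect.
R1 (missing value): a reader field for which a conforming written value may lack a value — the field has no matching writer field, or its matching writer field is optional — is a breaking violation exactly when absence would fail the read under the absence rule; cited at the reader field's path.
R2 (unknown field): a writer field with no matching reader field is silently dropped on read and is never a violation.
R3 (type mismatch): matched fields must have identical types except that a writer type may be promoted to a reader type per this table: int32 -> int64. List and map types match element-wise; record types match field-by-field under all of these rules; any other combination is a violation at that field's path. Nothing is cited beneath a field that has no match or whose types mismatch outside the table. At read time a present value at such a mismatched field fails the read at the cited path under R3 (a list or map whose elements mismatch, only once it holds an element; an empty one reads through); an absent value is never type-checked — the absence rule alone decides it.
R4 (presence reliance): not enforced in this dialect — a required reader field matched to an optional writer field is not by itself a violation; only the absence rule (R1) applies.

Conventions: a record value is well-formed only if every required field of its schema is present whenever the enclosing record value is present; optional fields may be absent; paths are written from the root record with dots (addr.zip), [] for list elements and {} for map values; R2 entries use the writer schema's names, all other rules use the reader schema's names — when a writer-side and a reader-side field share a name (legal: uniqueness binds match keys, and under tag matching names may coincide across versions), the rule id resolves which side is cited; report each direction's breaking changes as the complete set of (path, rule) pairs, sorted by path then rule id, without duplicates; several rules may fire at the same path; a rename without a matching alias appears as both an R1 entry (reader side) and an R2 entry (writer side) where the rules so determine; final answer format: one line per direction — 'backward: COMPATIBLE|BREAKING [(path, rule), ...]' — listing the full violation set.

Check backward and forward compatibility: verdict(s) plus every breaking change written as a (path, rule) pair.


backward: BREAKING [(height, R1)]; forward: BREAKING [(attrs, R1), (factor, R1), (version, R1)]

the writer's type comes first in each Account pair
checking backward for Account: reader v2 against writer v1:
  height has no writer counterpart
  writer optional, float64 -> float64: reader rating maps from writer rating
  leftover writer field: attrs
  leftover writer field: factor
  leftover writer field: archived
  leftover writer field: version
  violation R1 at height
  => 1 violation(s): backward is BREAKING for Account
checking forward for Account: reader v1 against writer v2:
  attrs has no writer counterpart
  factor has no writer counterpart
  archived has no writer counterpart
  version has no writer counterpart
  writer optional, float64 -> float64: reader rating maps from writer rating
  leftover writer field: height
  violation R1 at attrs
  violation R1 at factor
  violation R1 at version
  => 3 violation(s): forward is BREAKING for Account


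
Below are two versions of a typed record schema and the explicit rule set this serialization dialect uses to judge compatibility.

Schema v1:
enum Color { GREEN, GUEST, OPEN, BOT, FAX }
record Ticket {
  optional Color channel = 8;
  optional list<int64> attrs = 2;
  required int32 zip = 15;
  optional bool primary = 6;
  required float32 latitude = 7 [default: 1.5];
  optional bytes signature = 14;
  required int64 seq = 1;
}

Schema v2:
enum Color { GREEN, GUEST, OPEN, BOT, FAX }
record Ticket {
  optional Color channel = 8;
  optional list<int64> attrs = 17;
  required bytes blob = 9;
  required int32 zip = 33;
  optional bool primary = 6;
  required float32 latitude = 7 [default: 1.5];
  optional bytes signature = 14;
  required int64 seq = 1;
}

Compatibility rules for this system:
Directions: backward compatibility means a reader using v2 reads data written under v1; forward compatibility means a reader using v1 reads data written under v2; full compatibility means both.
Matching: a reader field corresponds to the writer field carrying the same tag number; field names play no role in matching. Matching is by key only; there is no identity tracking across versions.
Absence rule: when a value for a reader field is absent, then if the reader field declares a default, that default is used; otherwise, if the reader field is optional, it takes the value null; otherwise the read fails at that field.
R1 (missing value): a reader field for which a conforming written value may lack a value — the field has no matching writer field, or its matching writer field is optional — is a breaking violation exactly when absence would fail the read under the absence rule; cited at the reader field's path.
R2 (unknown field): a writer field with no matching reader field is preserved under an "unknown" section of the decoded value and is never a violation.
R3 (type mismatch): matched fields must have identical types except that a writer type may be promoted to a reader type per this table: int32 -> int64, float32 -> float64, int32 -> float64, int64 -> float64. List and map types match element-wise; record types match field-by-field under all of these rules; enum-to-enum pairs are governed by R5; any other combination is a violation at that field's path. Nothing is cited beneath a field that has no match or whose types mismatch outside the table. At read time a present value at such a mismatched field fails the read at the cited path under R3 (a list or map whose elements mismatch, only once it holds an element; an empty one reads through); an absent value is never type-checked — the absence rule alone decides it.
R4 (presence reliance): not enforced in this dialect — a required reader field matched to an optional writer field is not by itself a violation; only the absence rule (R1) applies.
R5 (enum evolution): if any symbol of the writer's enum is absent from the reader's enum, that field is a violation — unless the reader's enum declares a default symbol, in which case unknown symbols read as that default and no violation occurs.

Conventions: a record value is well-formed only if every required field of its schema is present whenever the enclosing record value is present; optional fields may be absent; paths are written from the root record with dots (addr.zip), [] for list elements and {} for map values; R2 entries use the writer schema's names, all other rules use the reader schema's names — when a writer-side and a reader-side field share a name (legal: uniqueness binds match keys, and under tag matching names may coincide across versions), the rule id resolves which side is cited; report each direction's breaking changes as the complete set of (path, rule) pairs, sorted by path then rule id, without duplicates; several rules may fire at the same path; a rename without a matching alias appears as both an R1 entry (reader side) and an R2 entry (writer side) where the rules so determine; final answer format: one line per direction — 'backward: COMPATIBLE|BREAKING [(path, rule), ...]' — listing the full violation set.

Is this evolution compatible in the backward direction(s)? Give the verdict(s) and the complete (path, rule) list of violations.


the writer's type comes first in each Ticket pair
backward analysis of Ticket with v2 as reader and v1 as writer:
  Color -> Color, writer optional: channel aligns to channel
  attrs: no writer-side match
  blob: no writer-side match
  zip: no writer-side match
  bool -> bool, writer optional: primary aligns to primary
  float32 -> float32, writer required: latitude aligns to latitude
  bytes -> bytes, writer optional: signature aligns to signature
  int64 -> int64, writer required: seq aligns to seq
  leftover writer field: attrs
  leftover writer field: zip
  breaking: (blob, R1)
  breaking: (zip, R1)
  => backward: BREAKING (2)
diffs on Ticket not affecting the asked answer:
  field attrs in record Ticket: tag 2 changed to 17 -> fires no rule on Ticket, leaving the asked answer as it is

backward: BREAKING [(blob, R1), (zip, R1)]


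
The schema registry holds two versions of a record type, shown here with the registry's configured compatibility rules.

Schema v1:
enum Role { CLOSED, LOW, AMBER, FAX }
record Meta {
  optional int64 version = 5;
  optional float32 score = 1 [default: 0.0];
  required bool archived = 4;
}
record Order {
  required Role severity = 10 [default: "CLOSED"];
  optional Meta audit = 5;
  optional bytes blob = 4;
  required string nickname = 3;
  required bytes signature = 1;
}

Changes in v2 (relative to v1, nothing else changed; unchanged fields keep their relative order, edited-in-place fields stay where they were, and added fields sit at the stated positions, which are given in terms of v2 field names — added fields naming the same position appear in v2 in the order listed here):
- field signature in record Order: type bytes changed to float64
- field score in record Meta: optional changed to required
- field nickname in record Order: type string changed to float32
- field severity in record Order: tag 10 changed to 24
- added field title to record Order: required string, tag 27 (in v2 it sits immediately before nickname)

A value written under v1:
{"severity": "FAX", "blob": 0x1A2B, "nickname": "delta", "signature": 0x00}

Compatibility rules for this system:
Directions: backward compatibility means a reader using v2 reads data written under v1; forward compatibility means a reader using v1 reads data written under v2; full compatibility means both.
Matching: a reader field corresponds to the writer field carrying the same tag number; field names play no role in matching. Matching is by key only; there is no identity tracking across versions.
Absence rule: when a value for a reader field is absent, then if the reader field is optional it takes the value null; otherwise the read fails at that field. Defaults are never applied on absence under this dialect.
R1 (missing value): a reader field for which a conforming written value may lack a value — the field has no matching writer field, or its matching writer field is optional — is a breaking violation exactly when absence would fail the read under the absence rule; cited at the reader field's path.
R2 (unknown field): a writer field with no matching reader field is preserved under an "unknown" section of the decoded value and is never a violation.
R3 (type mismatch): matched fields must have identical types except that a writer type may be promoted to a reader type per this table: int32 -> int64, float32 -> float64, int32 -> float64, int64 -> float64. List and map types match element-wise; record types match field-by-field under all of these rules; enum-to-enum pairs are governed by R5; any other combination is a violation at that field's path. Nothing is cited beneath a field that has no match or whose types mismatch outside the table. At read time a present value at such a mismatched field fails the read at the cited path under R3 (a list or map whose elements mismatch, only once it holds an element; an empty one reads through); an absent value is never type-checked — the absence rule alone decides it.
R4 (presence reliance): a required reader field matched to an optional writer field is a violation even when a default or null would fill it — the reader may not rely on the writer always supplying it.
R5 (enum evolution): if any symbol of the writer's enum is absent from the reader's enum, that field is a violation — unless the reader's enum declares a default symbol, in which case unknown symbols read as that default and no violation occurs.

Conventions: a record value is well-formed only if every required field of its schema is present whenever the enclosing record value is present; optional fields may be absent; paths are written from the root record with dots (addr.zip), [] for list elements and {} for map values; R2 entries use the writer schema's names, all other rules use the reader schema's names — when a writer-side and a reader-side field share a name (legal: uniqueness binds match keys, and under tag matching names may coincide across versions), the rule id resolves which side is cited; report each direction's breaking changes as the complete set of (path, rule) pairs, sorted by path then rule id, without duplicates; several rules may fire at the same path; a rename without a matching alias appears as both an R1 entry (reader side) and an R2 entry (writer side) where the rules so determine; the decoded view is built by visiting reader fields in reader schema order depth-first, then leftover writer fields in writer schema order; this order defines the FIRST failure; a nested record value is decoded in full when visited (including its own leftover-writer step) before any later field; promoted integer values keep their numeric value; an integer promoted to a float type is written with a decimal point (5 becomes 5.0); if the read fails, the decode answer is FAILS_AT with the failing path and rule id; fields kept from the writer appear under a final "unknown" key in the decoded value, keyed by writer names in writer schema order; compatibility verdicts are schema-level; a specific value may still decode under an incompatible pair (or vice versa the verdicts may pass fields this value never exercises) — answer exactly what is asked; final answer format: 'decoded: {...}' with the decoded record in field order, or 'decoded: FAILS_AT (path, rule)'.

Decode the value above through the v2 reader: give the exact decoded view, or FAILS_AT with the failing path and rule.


in Order below, arrows point writer -> reader
migrating the Order value to v2:
  read fails at severity under R1 (no fill)
  => FAILS_AT (severity, R1)
ruling out the remaining Order differences:
  field signature in record Order: type bytes changed to float64 -> changes Order's schema-level verdicts only — the decode of this value is the same
  field score in record Meta: optional changed to required -> changes Order's schema-level verdicts only — the decode of this value is the same
  field nickname in record Order: type string changed to float32 -> changes Order's schema-level verdicts only — the decode of this value is the same
  added field title to record Order: required string, tag 27 (in v2 it sits immediately before nickname) -> changes Order's schema-level verdicts only — the decode of this value is the same

decoded: FAILS_AT (severity, R1)
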